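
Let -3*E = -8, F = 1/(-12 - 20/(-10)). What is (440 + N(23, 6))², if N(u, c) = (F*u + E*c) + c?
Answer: 21132409/100 ≈ 2.1132e+5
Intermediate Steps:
F = -⅒ (F = 1/(-12 - 20*(-⅒)) = 1/(-12 + 2) = 1/(-10) = -⅒ ≈ -0.10000)
E = 8/3 (E = -⅓*(-8) = 8/3 ≈ 2.6667)
N(u, c) = -u/10 + 11*c/3 (N(u, c) = (-u/10 + 8*c/3) + c = -u/10 + 11*c/3)
(440 + N(23, 6))² = (440 + (-⅒*23 + (11/3)*6))² = (440 + (-23/10 + 22))² = (440 + 197/10)² = (4597/10)² = 21132409/100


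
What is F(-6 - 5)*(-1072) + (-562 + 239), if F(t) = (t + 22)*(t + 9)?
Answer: 23261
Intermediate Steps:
F(t) = (9 + t)*(22 + t) (F(t) = (22 + t)*(9 + t) = (9 + t)*(22 + t))
F(-6 - 5)*(-1072) + (-562 + 239) = (198 + (-6 - 5)² + 31*(-6 - 5))*(-1072) + (-562 + 239) = (198 + (-11)² + 31*(-11))*(-1072) - 323 = (198 + 121 - 341)*(-1072) - 323 = -22*(-1072) - 323 = 23584 - 323 = 23261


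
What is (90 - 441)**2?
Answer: 123201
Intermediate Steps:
(90 - 441)**2 = (-351)**2 = 123201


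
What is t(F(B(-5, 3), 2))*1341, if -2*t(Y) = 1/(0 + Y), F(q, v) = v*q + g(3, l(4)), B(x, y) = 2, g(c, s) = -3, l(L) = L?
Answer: -1341/2 ≈ -670.50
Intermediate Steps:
F(q, v) = -3 + q*v (F(q, v) = v*q - 3 = q*v - 3 = -3 + q*v)
t(Y) = -1/(2*Y) (t(Y) = -1/(2*(0 + Y)) = -1/(2*Y))
t(F(B(-5, 3), 2))*1341 = -1/(2*(-3 + 2*2))*1341 = -1/(2*(-3 + 4))*1341 = -½/1*1341 = -½*1*1341 = -½*1341 = -1341/2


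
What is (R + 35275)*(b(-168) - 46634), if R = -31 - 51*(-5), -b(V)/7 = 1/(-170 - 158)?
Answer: -542990751555/328 ≈ -1.6555e+9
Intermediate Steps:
b(V) = 7/328 (b(V) = -7/(-170 - 158) = -7/(-328) = -7*(-1/328) = 7/328)
R = 224 (R = -31 + 255 = 224)
(R + 35275)*(b(-168) - 46634) = (224 + 35275)*(7/328 - 46634) = 35499*(-15295945/328) = -542990751555/328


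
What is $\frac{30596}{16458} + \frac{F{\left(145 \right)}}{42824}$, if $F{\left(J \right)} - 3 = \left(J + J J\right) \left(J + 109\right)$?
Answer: $\frac{44903960459}{352398696} \approx 127.42$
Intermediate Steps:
$F{\left(J \right)} = 3 + \left(109 + J\right) \left(J + J^{2}\right)$ ($F{\left(J \right)} = 3 + \left(J + J J\right) \left(J + 109\right) = 3 + \left(J + J^{2}\right) \left(109 + J\right) = 3 + \left(109 + J\right) \left(J + J^{2}\right)$)
$\frac{30596}{16458} + \frac{F{\left(145 \right)}}{42824} = \frac{30596}{16458} + \frac{3 + 145^{3} + 109 \cdot 145 + 110 \cdot 145^{2}}{42824} = 30596 \cdot \frac{1}{16458} + \left(3 + 3048625 + 15805 + 110 \cdot 21025\right) \frac{1}{42824} = \frac{15298}{8229} + \left(3 + 3048625 + 15805 + 2312750\right) \frac{1}{42824} = \frac{15298}{8229} + 5377183 \cdot \frac{1}{42824} = \frac{15298}{8229} + \frac{5377183}{42824} = \frac{44903960459}{352398696}$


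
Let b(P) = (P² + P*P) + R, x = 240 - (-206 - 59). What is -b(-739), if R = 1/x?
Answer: -551582211/505 ≈ -1.0922e+6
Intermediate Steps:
x = 505 (x = 240 - 1*(-265) = 240 + 265 = 505)
R = 1/505 ≈ 0.0019802
b(P) = 1/505 + 2*P² (b(P) = (P² + P*P) + 1/505 = (P² + P²) + 1/505 = 2*P² + 1/505 = 1/505 + 2*P²)
-b(-739) = -(1/505 + 2*(-739)²) = -(1/505 + 2*546121) = -(1/505 + 1092242) = -1*551582211/505 = -551582211/505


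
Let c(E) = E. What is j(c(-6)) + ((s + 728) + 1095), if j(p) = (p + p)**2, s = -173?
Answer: 1794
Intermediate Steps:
j(p) = 4*p**2 (j(p) = (2*p)**2 = 4*p**2)
j(c(-6)) + ((s + 728) + 1095) = 4*(-6)**2 + ((-173 + 728) + 1095) = 4*36 + (555 + 1095) = 144 + 1650 = 1794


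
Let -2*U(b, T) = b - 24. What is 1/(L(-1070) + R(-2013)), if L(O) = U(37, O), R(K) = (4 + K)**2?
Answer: 2/8072149 ≈ 2.4777e-7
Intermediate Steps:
U(b, T) = 12 - b/2 (U(b, T) = -(b - 24)/2 = -(-24 + b)/2 = 12 - b/2)
L(O) = -13/2 (L(O) = 12 - 1/2*37 = 12 - 37/2 = -13/2)
1/(L(-1070) + R(-2013)) = 1/(-13/2 + (4 - 2013)**2) = 1/(-13/2 + (-2009)**2) = 1/(-13/2 + 4036081) = 1/(8072149/2) = 2/8072149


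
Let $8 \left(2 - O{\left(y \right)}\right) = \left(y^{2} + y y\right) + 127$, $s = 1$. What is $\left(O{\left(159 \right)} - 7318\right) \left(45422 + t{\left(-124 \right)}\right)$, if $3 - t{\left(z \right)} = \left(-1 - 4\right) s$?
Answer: $- \frac{2480864155}{4} \approx -6.2022 \cdot 10^{8}$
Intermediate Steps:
$O{\left(y \right)} = - \frac{111}{8} - \frac{y^{2}}{4}$ ($O{\left(y \right)} = 2 - \frac{\left(y^{2} + y y\right) + 127}{8} = 2 - \frac{\left(y^{2} + y^{2}\right) + 127}{8} = 2 - \frac{2 y^{2} + 127}{8} = 2 - \frac{127 + 2 y^{2}}{8} = 2 - \left(\frac{127}{8} + \frac{y^{2}}{4}\right) = - \frac{111}{8} - \frac{y^{2}}{4}$)
$t{\left(z \right)} = 8$ ($t{\left(z \right)} = 3 - \left(-1 - 4\right) 1 = 3 - \left(-5\right) 1 = 3 - -5 = 3 + 5 = 8$)
$\left(O{\left(159 \right)} - 7318\right) \left(45422 + t{\left(-124 \right)}\right) = \left(\left(- \frac{111}{8} - \frac{159^{2}}{4}\right) - 7318\right) \left(45422 + 8\right) = \left(\left(- \frac{111}{8} - \frac{25281}{4}\right) - 7318\right) 45430 = \left(- \frac{50673}{8} - 7318\right) 45430 = \left(- \frac{109217}{8}\right) 45430 = - \frac{2480864155}{4}$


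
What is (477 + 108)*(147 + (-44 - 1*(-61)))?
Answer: 95940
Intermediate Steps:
(477 + 108)*(147 + (-44 - 1*(-61))) = 585*(147 + (-44 + 61)) = 585*(147 + 17) = 585*164 = 95940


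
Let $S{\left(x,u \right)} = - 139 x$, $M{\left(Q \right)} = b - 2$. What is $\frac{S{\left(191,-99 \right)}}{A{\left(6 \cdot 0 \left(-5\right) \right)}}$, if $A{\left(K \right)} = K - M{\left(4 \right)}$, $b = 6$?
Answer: $\frac{26549}{4} \approx 6637.3$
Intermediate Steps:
$M{\left(Q \right)} = 4$ ($M{\left(Q \right)} = 6 - 2 = 4$)
$A{\left(K \right)} = -4 + K$ ($A{\left(K \right)} = K - 4 = -4 + K$)
$\frac{S{\left(191,-99 \right)}}{A{\left(6 \cdot 0 \left(-5\right) \right)}} = \frac{\left(-139\right) 191}{-4 + 6 \cdot 0 \left(-5\right)} = - \frac{26549}{-4 + 0 \left(-5\right)} = - \frac{26549}{-4 + 0} = - \frac{26549}{-4} = \left(-26549\right) \left(- \frac{1}{4}\right) = \frac{26549}{4}$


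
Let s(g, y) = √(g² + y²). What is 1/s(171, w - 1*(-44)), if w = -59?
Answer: √3274/9822 ≈ 0.0058256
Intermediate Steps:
1/s(171, w - 1*(-44)) = 1/(√(171² + (-59 - 1*(-44))²)) = 1/(√(29241 + (-59 + 44)²)) = 1/(√(29241 + (-15)²)) = 1/(√(29241 + 225)) = 1/(√29466) = 1/(3*√3274) = √3274/9822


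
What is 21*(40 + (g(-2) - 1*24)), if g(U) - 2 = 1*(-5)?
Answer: 273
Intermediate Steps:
g(U) = -3 (g(U) = 2 + 1*(-5) = 2 - 5 = -3)
21*(40 + (g(-2) - 1*24)) = 21*(40 + (-3 - 1*24)) = 21*(40 + (-3 - 24)) = 21*(40 - 27) = 21*13 = 273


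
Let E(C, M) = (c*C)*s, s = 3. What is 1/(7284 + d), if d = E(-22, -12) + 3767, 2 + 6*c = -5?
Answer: 1/11128 ≈ 8.9863e-5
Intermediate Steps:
c = -7/6 (c = -⅓ + (⅙)*(-5) = -⅓ - ⅚ = -7/6 ≈ -1.1667)
E(C, M) = -7*C/2 (E(C, M) = -7*C/6*3 = -7*C/2)
d = 3844 (d = -7/2*(-22) + 3767 = 77 + 3767 = 3844)
1/(7284 + d) = 1/(7284 + 3844) = 1/11128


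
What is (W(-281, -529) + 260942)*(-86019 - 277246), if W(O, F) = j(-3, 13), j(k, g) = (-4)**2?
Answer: -94796907870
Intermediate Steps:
j(k, g) = 16
W(O, F) = 16
(W(-281, -529) + 260942)*(-86019 - 277246) = (16 + 260942)*(-86019 - 277246) = 260958*(-363265) = -94796907870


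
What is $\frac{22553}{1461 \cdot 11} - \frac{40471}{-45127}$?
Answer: $\frac{1668158672}{725236017} \approx 2.3002$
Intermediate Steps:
$\frac{22553}{1461 \cdot 11} - \frac{40471}{-45127} = \frac{22553}{16071} - - \frac{40471}{45127} = 22553 \cdot \frac{1}{16071} + \frac{40471}{45127} = \frac{22553}{16071} + \frac{40471}{45127} = \frac{1668158672}{725236017}$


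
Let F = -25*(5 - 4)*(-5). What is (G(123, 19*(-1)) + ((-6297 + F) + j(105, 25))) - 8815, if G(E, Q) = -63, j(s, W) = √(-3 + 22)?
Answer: -15050 + √19 ≈ -15046.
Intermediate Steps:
j(s, W) = √19
F = 125 (F = -25*(-5) = 125)
(G(123, 19*(-1)) + ((-6297 + F) + j(105, 25))) - 8815 = (-63 + ((-6297 + 125) + √19)) - 8815 = (-63 + (-6172 + √19)) - 8815 = (-6235 + √19) - 8815 = -15050 + √19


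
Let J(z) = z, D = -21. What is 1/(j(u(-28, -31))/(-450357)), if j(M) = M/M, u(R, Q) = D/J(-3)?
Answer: -450357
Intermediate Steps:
u(R, Q) = 7 (u(R, Q) = -21/(-3) = -21*(-⅓) = 7)
j(M) = 1
1/(j(u(-28, -31))/(-450357)) = 1/(1/(-450357)) = 1/(1*(-1/450357)) = 1/(-1/450357) = -450357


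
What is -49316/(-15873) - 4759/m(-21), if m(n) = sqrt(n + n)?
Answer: 49316/15873 + 4759*I*sqrt(42)/42 ≈ 3.1069 + 734.33*I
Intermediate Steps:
m(n) = sqrt(2)*sqrt(n) (m(n) = sqrt(2*n) = sqrt(2)*sqrt(n))
-49316/(-15873) - 4759/m(-21) = -49316/(-15873) - 4759*(-I*sqrt(42)/42) = -49316*(-1/15873) - 4759*(-I*sqrt(42)/42) = 49316/15873 - 4759*(-I*sqrt(42)/42) = 49316/15873 - (-4759)*I*sqrt(42)/42 = 49316/15873 + 4759*I*sqrt(42)/42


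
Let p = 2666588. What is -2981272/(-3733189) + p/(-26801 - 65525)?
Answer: -4839814035230/172335203807 ≈ -28.084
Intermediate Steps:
-2981272/(-3733189) + p/(-26801 - 65525) = -2981272/(-3733189) + 2666588/(-26801 - 65525) = -2981272*(-1/3733189) + 2666588/(-92326) = 2981272/3733189 + 2666588*(-1/92326) = 2981272/3733189 - 1333294/46163 = -4839814035230/172335203807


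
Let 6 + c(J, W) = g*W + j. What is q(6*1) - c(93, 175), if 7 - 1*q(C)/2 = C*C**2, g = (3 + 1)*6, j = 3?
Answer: -4615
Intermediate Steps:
g = 24 (g = 4*6 = 24)
c(J, W) = -3 + 24*W (c(J, W) = -6 + (24*W + 3) = -6 + (3 + 24*W) = -3 + 24*W)
q(C) = 14 - 2*C**3 (q(C) = 14 - 2*C*C**2 = 14 - 2*C**3)
q(6*1) - c(93, 175) = (14 - 2*(6*1)**3) - (-3 + 24*175) = (14 - 2*6**3) - (-3 + 4200) = (14 - 2*216) - 1*4197 = (14 - 432) - 4197 = -418 - 4197 = -4615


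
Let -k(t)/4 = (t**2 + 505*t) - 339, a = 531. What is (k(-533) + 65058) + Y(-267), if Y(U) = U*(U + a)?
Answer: -63770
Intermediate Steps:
Y(U) = U*(531 + U) (Y(U) = U*(U + 531) = U*(531 + U))
k(t) = 1356 - 2020*t - 4*t**2 (k(t) = -4*((t**2 + 505*t) - 339) = -4*(-339 + t**2 + 505*t) = 1356 - 2020*t - 4*t**2)
(k(-533) + 65058) + Y(-267) = ((1356 - 2020*(-533) - 4*(-533)**2) + 65058) - 267*(531 - 267) = ((1356 + 1076660 - 4*284089) + 65058) - 267*264 = ((1356 + 1076660 - 1136356) + 65058) - 70488 = (-58340 + 65058) - 70488 = 6718 - 70488 = -63770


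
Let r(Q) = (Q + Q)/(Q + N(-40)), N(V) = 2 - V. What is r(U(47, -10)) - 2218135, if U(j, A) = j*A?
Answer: -237340210/107 ≈ -2.2181e+6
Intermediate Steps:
U(j, A) = A*j
r(Q) = 2*Q/(42 + Q) (r(Q) = (Q + Q)/(Q + (2 - 1*(-40))) = (2*Q)/(Q + (2 + 40)) = (2*Q)/(Q + 42) = (2*Q)/(42 + Q) = 2*Q/(42 + Q))
r(U(47, -10)) - 2218135 = 2*(-10*47)/(42 - 10*47) - 2218135 = 2*(-470)/(42 - 470) - 2218135 = 2*(-470)/(-428) - 2218135 = 2*(-470)*(-1/428) - 2218135 = 235/107 - 2218135 = -237340210/107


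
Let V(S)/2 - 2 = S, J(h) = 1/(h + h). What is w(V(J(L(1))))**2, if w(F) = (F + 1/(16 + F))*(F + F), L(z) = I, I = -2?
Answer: 3759721/6084 ≈ 617.97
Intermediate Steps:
L(z) = -2
J(h) = 1/(2*h)
V(S) = 4 + 2*S
w(F) = 2*F*(F + 1/(16 + F)) (w(F) = (F + 1/(16 + F))*(2*F) = 2*F*(F + 1/(16 + F)))
w(V(J(L(1))))**2 = (2*(4 + 2*((1/2)/(-2)))*(1 + (4 + 2*((1/2)/(-2)))**2 + 16*(4 + 2*((1/2)/(-2))))/(16 + (4 + 2*((1/2)/(-2)))))**2 = (2*(4 + 2*((1/2)*(-1/2)))*(1 + (4 + 2*((1/2)*(-1/2)))**2 + 16*(4 + 2*((1/2)*(-1/2))))/(16 + (4 + 2*((1/2)*(-1/2)))))**2 = (2*(4 + 2*(-1/4))*(1 + (4 + 2*(-1/4))**2 + 16*(4 + 2*(-1/4)))/(16 + (4 + 2*(-1/4))))**2 = (2*(4 - 1/2)*(1 + (4 - 1/2)**2 + 16*(4 - 1/2))/(16 + (4 - 1/2)))**2 = (2*(7/2)*(1 + (7/2)**2 + 16*(7/2))/(16 + 7/2))**2 = (2*(7/2)*(1 + 49/4 + 56)/(39/2))**2 = (2*(7/2)*(2/39)*(277/4))**2 = (1939/78)**2 = 3759721/6084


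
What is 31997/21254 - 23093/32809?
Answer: 79852993/99617498 ≈ 0.80160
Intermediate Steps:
31997/21254 - 23093/32809 = 31997*(1/21254) - 23093*1/32809 = 31997/21254 - 3299/4687 = 79852993/99617498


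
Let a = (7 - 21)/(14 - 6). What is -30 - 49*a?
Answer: 223/4 ≈ 55.750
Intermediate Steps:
a = -7/4 (a = -14/8 = -14*1/8 = -7/4 ≈ -1.7500)
-30 - 49*a = -30 - 49*(-7/4) = -30 + 343/4 = 223/4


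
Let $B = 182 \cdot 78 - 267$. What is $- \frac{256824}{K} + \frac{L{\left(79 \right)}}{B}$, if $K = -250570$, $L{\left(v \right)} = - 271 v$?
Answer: $- \frac{893575817}{1745094765} \approx -0.51205$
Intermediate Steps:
$B = 13929$ ($B = 14196 - 267 = 13929$)
$- \frac{256824}{K} + \frac{L{\left(79 \right)}}{B} = - \frac{256824}{-250570} + \frac{\left(-271\right) 79}{13929} = \left(-256824\right) \left(- \frac{1}{250570}\right) - \frac{21409}{13929} = \frac{128412}{125285} - \frac{21409}{13929} = - \frac{893575817}{1745094765}$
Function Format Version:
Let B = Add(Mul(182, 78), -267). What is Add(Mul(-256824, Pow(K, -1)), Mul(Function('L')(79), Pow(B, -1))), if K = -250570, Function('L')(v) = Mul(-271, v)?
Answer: Rational(-893575817, 1745094765) ≈ -0.51205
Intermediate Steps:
B = 13929 (B = Add(14196, -267) = 13929)
Add(Mul(-256824, Pow(K, -1)), Mul(Function('L')(79), Pow(B, -1))) = Add(Mul(-256824, Pow(-250570, -1)), Mul(Mul(-271, 79), Pow(13929, -1))) = Add(Mul(-256824, Rational(-1, 250570)), Mul(-21409, Rational(1, 13929))) = Add(Rational(128412, 125285), Rational(-21409, 13929)) = Rational(-893575817, 1745094765)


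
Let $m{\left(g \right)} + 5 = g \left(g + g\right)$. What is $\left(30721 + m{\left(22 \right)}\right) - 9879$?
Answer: $21805$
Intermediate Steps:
$m{\left(g \right)} = -5 + 2 g^{2}$ ($m{\left(g \right)} = -5 + g \left(g + g\right) = -5 + g 2 g = -5 + 2 g^{2}$)
$\left(30721 + m{\left(22 \right)}\right) - 9879 = \left(30721 - \left(5 - 2 \cdot 22^{2}\right)\right) - 9879 = \left(30721 + \left(-5 + 2 \cdot 484\right)\right) - 9879 = \left(30721 + \left(-5 + 968\right)\right) - 9879 = \left(30721 + 963\right) - 9879 = 31684 - 9879 = 21805$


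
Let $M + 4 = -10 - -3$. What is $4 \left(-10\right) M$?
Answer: $440$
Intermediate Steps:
$M = -11$ ($M = -4 - 7 = -11$)
$4 \left(-10\right) M = 4 \left(-10\right) \left(-11\right) = \left(-40\right) \left(-11\right) = 440$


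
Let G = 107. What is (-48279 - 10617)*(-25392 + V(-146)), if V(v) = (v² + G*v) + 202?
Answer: 1148236416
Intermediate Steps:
V(v) = 202 + v² + 107*v (V(v) = (v² + 107*v) + 202 = 202 + v² + 107*v)
(-48279 - 10617)*(-25392 + V(-146)) = (-48279 - 10617)*(-25392 + (202 + (-146)² + 107*(-146))) = -58896*(-25392 + (202 + 21316 - 15622)) = -58896*(-25392 + 5896) = -58896*(-19496) = 1148236416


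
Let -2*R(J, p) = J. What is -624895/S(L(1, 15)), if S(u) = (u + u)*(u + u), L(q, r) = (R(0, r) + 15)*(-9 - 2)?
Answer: -124979/21780 ≈ -5.7382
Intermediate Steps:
R(J, p) = -J/2
L(q, r) = -165 (L(q, r) = (-1/2*0 + 15)*(-9 - 2) = (0 + 15)*(-11) = 15*(-11) = -165)
S(u) = 4*u**2 (S(u) = (2*u)*(2*u) = 4*u**2)
-624895/S(L(1, 15)) = -624895/(4*(-165)**2) = -624895/(4*27225) = -624895/108900 = -624895*1/108900 = -124979/21780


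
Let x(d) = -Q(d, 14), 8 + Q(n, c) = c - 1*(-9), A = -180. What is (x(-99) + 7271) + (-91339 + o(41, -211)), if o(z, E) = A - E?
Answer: -84052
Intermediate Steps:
Q(n, c) = 1 + c (Q(n, c) = -8 + (c - 1*(-9)) = -8 + (c + 9) = -8 + (9 + c) = 1 + c)
o(z, E) = -180 - E
x(d) = -15 (x(d) = -(1 + 14) = -1*15 = -15)
(x(-99) + 7271) + (-91339 + o(41, -211)) = (-15 + 7271) + (-91339 + (-180 - 1*(-211))) = 7256 + (-91339 + (-180 + 211)) = 7256 + (-91339 + 31) = 7256 - 91308 = -84052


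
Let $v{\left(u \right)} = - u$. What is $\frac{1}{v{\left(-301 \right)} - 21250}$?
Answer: $- \frac{1}{20949} \approx -4.7735 \cdot 10^{-5}$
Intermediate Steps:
$\frac{1}{v{\left(-301 \right)} - 21250} = \frac{1}{\left(-1\right) \left(-301\right) - 21250} = \frac{1}{301 - 21250} = \frac{1}{-20949} = - \frac{1}{20949}$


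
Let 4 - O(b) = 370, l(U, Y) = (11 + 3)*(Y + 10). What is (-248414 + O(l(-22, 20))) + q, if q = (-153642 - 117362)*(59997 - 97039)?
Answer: 10038281388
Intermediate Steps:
l(U, Y) = 140 + 14*Y (l(U, Y) = 14*(10 + Y) = 140 + 14*Y)
q = 10038530168 (q = -271004*(-37042) = 10038530168)
O(b) = -366 (O(b) = 4 - 1*370 = 4 - 370 = -366)
(-248414 + O(l(-22, 20))) + q = (-248414 - 366) + 10038530168 = -248780 + 10038530168 = 10038281388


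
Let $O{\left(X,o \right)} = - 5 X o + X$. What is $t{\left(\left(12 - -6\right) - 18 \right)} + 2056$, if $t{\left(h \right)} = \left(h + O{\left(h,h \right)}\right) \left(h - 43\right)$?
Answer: $2056$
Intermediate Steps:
$O{\left(X,o \right)} = X - 5 X o$ ($O{\left(X,o \right)} = - 5 X o + X = X - 5 X o$)
$t{\left(h \right)} = \left(-43 + h\right) \left(h + h \left(1 - 5 h\right)\right)$ ($t{\left(h \right)} = \left(h + h \left(1 - 5 h\right)\right) \left(h - 43\right) = \left(h + h \left(1 - 5 h\right)\right) \left(-43 + h\right) = \left(-43 + h\right) \left(h + h \left(1 - 5 h\right)\right)$)
$t{\left(\left(12 - -6\right) - 18 \right)} + 2056 = \left(\left(12 - -6\right) - 18\right) \left(-86 - 5 \left(\left(12 - -6\right) - 18\right)^{2} + 217 \left(\left(12 - -6\right) - 18\right)\right) + 2056 = \left(\left(12 + 6\right) - 18\right) \left(-86 - 5 \left(\left(12 + 6\right) - 18\right)^{2} + 217 \left(\left(12 + 6\right) - 18\right)\right) + 2056 = \left(18 - 18\right) \left(-86 - 5 \left(18 - 18\right)^{2} + 217 \left(18 - 18\right)\right) + 2056 = 0 \left(-86 - 5 \cdot 0^{2} + 217 \cdot 0\right) + 2056 = 0 \left(-86 - 0 + 0\right) + 2056 = 0 \left(-86 + 0 + 0\right) + 2056 = 0 \left(-86\right) + 2056 = 0 + 2056 = 2056$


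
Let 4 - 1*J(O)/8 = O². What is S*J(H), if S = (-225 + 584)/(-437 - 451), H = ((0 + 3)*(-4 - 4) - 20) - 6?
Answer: 298688/37 ≈ 8072.6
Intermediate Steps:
H = -50 (H = (3*(-8) - 20) - 6 = (-24 - 20) - 6 = -44 - 6 = -50)
S = -359/888 (S = 359/(-888) = 359*(-1/888) = -359/888 ≈ -0.40428)
J(O) = 32 - 8*O²
S*J(H) = -359*(32 - 8*(-50)²)/888 = -359*(32 - 8*2500)/888 = -359*(32 - 20000)/888 = -359/888*(-19968) = 298688/37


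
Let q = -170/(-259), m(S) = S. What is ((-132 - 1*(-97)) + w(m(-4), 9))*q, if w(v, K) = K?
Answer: -4420/259 ≈ -17.066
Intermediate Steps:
q = 170/259 (q = -170*(-1/259) = 170/259 ≈ 0.65637)
((-132 - 1*(-97)) + w(m(-4), 9))*q = ((-132 - 1*(-97)) + 9)*(170/259) = ((-132 + 97) + 9)*(170/259) = (-35 + 9)*(170/259) = -26*170/259 = -4420/259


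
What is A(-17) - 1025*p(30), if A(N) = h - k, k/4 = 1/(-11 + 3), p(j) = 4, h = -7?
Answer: -8213/2 ≈ -4106.5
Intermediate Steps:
k = -½ (k = 4/(-11 + 3) = 4/(-8) = 4*(-⅛) = -½ ≈ -0.50000)
A(N) = -13/2 (A(N) = -7 - 1*(-½) = -7 + ½ = -13/2)
A(-17) - 1025*p(30) = -13/2 - 1025*4 = -13/2 - 4100 = -8213/2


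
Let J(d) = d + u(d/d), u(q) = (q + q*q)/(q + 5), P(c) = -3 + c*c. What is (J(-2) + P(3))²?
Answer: 169/9 ≈ 18.778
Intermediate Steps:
P(c) = -3 + c²
u(q) = (q + q²)/(5 + q)
J(d) = ⅓ + d (J(d) = d + (d/d)*(1 + d/d)/(5 + d/d) = d + 1*(1 + 1)/(5 + 1) = d + 1*2/6 = d + 1*(⅙)*2 = d + ⅓ = ⅓ + d)
(J(-2) + P(3))² = ((⅓ - 2) + (-3 + 3²))² = (-5/3 + (-3 + 9))² = (-5/3 + 6)² = (13/3)² = 169/9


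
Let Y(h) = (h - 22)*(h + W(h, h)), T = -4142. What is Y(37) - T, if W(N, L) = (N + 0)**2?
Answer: 25232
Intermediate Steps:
W(N, L) = N**2
Y(h) = (-22 + h)*(h + h**2) (Y(h) = (h - 22)*(h + h**2) = (-22 + h)*(h + h**2))
Y(37) - T = 37*(-22 + 37**2 - 21*37) - 1*(-4142) = 37*(-22 + 1369 - 777) + 4142 = 37*570 + 4142 = 21090 + 4142 = 25232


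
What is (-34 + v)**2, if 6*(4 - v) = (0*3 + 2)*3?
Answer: 961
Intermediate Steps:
v = 3 (v = 4 - (0*3 + 2)*3/6 = 4 - (0 + 2)*3/6 = 4 - 3/3 = 4 - 1/6*6 = 4 - 1 = 3)
(-34 + v)**2 = (-34 + 3)**2 = (-31)**2 = 961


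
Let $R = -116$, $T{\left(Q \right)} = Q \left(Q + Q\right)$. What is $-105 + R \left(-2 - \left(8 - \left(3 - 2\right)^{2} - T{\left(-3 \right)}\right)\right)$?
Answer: $-1149$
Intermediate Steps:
$T{\left(Q \right)} = 2 Q^{2}$ ($T{\left(Q \right)} = Q 2 Q = 2 Q^{2}$)
$-105 + R \left(-2 - \left(8 - \left(3 - 2\right)^{2} - T{\left(-3 \right)}\right)\right) = -105 - 116 \left(-2 + \left(\left(2 \left(-3\right)^{2} + \left(3 - 2\right)^{2}\right) - 8\right)\right) = -105 - 116 \left(-2 + \left(\left(2 \cdot 9 + 1^{2}\right) - 8\right)\right) = -105 - 116 \left(-2 + \left(\left(18 + 1\right) - 8\right)\right) = -105 - 116 \left(-2 + \left(19 - 8\right)\right) = -105 - 116 \left(-2 + 11\right) = -105 - 1044 = -1149$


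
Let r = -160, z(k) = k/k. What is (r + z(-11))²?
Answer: 25281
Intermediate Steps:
z(k) = 1
(r + z(-11))² = (-160 + 1)² = (-159)² = 25281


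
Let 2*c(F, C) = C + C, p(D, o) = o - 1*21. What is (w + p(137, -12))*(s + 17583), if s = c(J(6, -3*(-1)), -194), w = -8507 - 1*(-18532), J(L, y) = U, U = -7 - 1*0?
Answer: 173750888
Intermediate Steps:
U = -7 (U = -7 + 0 = -7)
J(L, y) = -7
p(D, o) = -21 + o (p(D, o) = o - 21 = -21 + o)
w = 10025 (w = -8507 + 18532 = 10025)
c(F, C) = C (c(F, C) = (C + C)/2 = (2*C)/2 = C)
s = -194
(w + p(137, -12))*(s + 17583) = (10025 + (-21 - 12))*(-194 + 17583) = (10025 - 33)*17389 = 9992*17389 = 173750888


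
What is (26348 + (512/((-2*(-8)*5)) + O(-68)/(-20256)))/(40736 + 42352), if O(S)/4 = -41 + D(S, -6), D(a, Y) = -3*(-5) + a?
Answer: 333646939/1051894080 ≈ 0.31719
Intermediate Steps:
D(a, Y) = 15 + a
O(S) = -104 + 4*S (O(S) = 4*(-41 + (15 + S)) = 4*(-26 + S) = -104 + 4*S)
(26348 + (512/((-2*(-8)*5)) + O(-68)/(-20256)))/(40736 + 42352) = (26348 + (512/((-2*(-8)*5)) + (-104 + 4*(-68))/(-20256)))/(40736 + 42352) = (26348 + (512/((16*5)) + (-104 - 272)*(-1/20256)))/83088 = (26348 + (512/80 - 376*(-1/20256)))*(1/83088) = (26348 + (512*(1/80) + 47/2532))*(1/83088) = (26348 + (32/5 + 47/2532))*(1/83088) = (26348 + 81259/12660)*(1/83088) = (333646939/12660)*(1/83088) = 333646939/1051894080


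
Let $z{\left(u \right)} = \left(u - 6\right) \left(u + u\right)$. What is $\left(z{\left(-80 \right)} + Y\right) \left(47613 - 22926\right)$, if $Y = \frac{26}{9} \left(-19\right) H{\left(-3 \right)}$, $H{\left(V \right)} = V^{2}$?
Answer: $327497742$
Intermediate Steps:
$z{\left(u \right)} = 2 u \left(-6 + u\right)$ ($z{\left(u \right)} = \left(-6 + u\right) 2 u = 2 u \left(-6 + u\right)$)
$Y = -494$ ($Y = \frac{26}{9} \left(-19\right) \left(-3\right)^{2} = 26 \cdot \frac{1}{9} \left(-19\right) 9 = \frac{26}{9} \left(-19\right) 9 = \left(- \frac{494}{9}\right) 9 = -494$)
$\left(z{\left(-80 \right)} + Y\right) \left(47613 - 22926\right) = \left(2 \left(-80\right) \left(-6 - 80\right) - 494\right) \left(47613 - 22926\right) = \left(2 \left(-80\right) \left(-86\right) - 494\right) 24687 = \left(13760 - 494\right) 24687 = 13266 \cdot 24687 = 327497742$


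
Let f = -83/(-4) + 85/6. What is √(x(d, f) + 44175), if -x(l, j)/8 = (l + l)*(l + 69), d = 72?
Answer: I*√118257 ≈ 343.89*I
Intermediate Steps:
f = 419/12 (f = -83*(-¼) + 85*(⅙) = 83/4 + 85/6 = 419/12 ≈ 34.917)
x(l, j) = -16*l*(69 + l) (x(l, j) = -8*(l + l)*(l + 69) = -8*2*l*(69 + l) = -16*l*(69 + l))
√(x(d, f) + 44175) = √(-16*72*(69 + 72) + 44175) = √(-16*72*141 + 44175) = √(-162432 + 44175) = √(-118257) = I*√118257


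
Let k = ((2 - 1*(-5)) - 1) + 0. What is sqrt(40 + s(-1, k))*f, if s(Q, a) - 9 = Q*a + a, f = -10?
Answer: -70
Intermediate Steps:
k = 6 (k = ((2 + 5) - 1) + 0 = (7 - 1) + 0 = 6 + 0 = 6)
s(Q, a) = 9 + a + Q*a (s(Q, a) = 9 + (Q*a + a) = 9 + (a + Q*a) = 9 + a + Q*a)
sqrt(40 + s(-1, k))*f = sqrt(40 + (9 + 6 - 1*6))*(-10) = sqrt(40 + (9 + 6 - 6))*(-10) = sqrt(40 + 9)*(-10) = sqrt(49)*(-10) = 7*(-10) = -70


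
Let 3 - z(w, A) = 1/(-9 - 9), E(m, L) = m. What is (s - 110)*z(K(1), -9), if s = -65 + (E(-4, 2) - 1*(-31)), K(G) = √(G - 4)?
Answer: -4070/9 ≈ -452.22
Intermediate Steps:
K(G) = √(-4 + G)
z(w, A) = 55/18 (z(w, A) = 3 - 1/(-9 - 9) = 3 - 1/(-18) = 3 - 1*(-1/18) = 3 + 1/18 = 55/18)
s = -38 (s = -65 + (-4 - 1*(-31)) = -65 + (-4 + 31) = -65 + 27 = -38)
(s - 110)*z(K(1), -9) = (-38 - 110)*(55/18) = -148*55/18 = -4070/9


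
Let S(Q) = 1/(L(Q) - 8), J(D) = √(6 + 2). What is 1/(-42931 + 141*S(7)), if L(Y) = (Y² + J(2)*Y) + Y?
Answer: -82077304/3523370200897 + 1974*√2/3523370200897 ≈ -2.3294e-5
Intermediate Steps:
J(D) = 2*√2 (J(D) = √8 = 2*√2)
L(Y) = Y + Y² + 2*Y*√2 (L(Y) = (Y² + (2*√2)*Y) + Y = (Y² + 2*Y*√2) + Y = Y + Y² + 2*Y*√2)
S(Q) = 1/(-8 + Q*(1 + Q + 2*√2)) (S(Q) = 1/(Q*(1 + Q + 2*√2) - 8) = 1/(-8 + Q*(1 + Q + 2*√2)))
1/(-42931 + 141*S(7)) = 1/(-42931 + 141/(-8 + 7*(1 + 7 + 2*√2))) = 1/(-42931 + 141/(-8 + 7*(8 + 2*√2))) = 1/(-42931 + 141/(-8 + (56 + 14*√2))) = 1/(-42931 + 141/(48 + 14*√2))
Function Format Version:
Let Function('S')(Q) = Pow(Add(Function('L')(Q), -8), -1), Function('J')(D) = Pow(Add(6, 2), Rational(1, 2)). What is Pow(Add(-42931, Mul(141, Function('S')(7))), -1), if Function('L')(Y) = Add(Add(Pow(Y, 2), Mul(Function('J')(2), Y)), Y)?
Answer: Add(Rational(-82077304, 3523370200897), Mul(Rational(1974, 3523370200897), Pow(2, Rational(1, 2)))) ≈ -2.3294e-5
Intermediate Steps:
Function('J')(D) = Mul(2, Pow(2, Rational(1, 2))) (Function('J')(D) = Pow(8, Rational(1, 2)) = Mul(2, Pow(2, Rational(1, 2))))
Function('L')(Y) = Add(Y, Pow(Y, 2), Mul(2, Y, Pow(2, Rational(1, 2)))) (Function('L')(Y) = Add(Add(Pow(Y, 2), Mul(Mul(2, Pow(2, Rational(1, 2))), Y)), Y) = Add(Add(Pow(Y, 2), Mul(2, Y, Pow(2, Rational(1, 2)))), Y) = Add(Y, Pow(Y, 2), Mul(2, Y, Pow(2, Rational(1, 2)))))
Function('S')(Q) = Pow(Add(-8, Mul(Q, Add(1, Q, Mul(2, Pow(2, Rational(1, 2)))))), -1) (Function('S')(Q) = Pow(Add(Mul(Q, Add(1, Q, Mul(2, Pow(2, Rational(1, 2))))), -8), -1) = Pow(Add(-8, Mul(Q, Add(1, Q, Mul(2, Pow(2, Rational(1, 2)))))), -1))
Pow(Add(-42931, Mul(141, Function('S')(7))), -1) = Pow(Add(-42931, Mul(141, Pow(Add(-8, Mul(7, Add(1, 7, Mul(2, Pow(2, Rational(1, 2)))))), -1))), -1) = Pow(Add(-42931, Mul(141, Pow(Add(-8, Mul(7, Add(8, Mul(2, Pow(2, Rational(1, 2)))))), -1))), -1) = Pow(Add(-42931, Mul(141, Pow(Add(-8, Add(56, Mul(14, Pow(2, Rational(1, 2))))), -1))), -1) = Pow(Add(-42931, Mul(141, Pow(Add(48, Mul(14, Pow(2, Rational(1, 2)))), -1))), -1)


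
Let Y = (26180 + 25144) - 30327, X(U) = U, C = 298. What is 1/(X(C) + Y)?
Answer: 1/21295 ≈ 4.6959e-5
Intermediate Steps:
Y = 20997 (Y = 51324 - 30327 = 20997)
1/(X(C) + Y) = 1/(298 + 20997) = 1/21295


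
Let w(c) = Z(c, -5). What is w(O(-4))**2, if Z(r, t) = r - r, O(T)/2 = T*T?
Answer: 0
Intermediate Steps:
O(T) = 2*T**2 (O(T) = 2*(T*T) = 2*T**2)
Z(r, t) = 0
w(c) = 0
w(O(-4))**2 = 0**2 = 0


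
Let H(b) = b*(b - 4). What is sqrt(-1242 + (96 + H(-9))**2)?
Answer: 3*sqrt(4903) ≈ 210.06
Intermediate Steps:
H(b) = b*(-4 + b)
sqrt(-1242 + (96 + H(-9))**2) = sqrt(-1242 + (96 - 9*(-4 - 9))**2) = sqrt(-1242 + (96 - 9*(-13))**2) = sqrt(-1242 + (96 + 117)**2) = sqrt(-1242 + 213**2) = sqrt(-1242 + 45369) = sqrt(44127) = 3*sqrt(4903)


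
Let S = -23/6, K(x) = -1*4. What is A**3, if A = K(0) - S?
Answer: -1/216 ≈ -0.0046296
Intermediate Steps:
K(x) = -4
S = -23/6 (S = -23*1/6 = -23/6 ≈ -3.8333)
A = -1/6 (A = -4 - 1*(-23/6) = -4 + 23/6 = -1/6 ≈ -0.16667)
A**3 = (-1/6)**3 = -1/216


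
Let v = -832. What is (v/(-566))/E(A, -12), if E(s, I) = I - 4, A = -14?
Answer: -26/283 ≈ -0.091873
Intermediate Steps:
E(s, I) = -4 + I
(v/(-566))/E(A, -12) = (-832/(-566))/(-4 - 12) = -832*(-1/566)/(-16) = (416/283)*(-1/16) = -26/283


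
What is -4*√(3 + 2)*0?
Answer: 0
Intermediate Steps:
-4*√(3 + 2)*0 = -4*√5*0 = 0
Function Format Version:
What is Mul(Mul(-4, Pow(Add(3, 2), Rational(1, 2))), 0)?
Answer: 0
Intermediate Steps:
Mul(Mul(-4, Pow(Add(3, 2), Rational(1, 2))), 0) = Mul(Mul(-4, Pow(5, Rational(1, 2))), 0) = 0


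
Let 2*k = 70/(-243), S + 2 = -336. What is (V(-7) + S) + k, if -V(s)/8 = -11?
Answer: -60785/243 ≈ -250.14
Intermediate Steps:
S = -338 (S = -2 - 336 = -338)
V(s) = 88 (V(s) = -8*(-11) = 88)
k = -35/243 (k = (70/(-243))/2 = (70*(-1/243))/2 = (½)*(-70/243) = -35/243 ≈ -0.14403)
(V(-7) + S) + k = (88 - 338) - 35/243 = -250 - 35/243 = -60785/243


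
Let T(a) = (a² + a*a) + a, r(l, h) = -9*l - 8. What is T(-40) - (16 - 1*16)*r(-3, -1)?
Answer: 3160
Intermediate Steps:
r(l, h) = -8 - 9*l
T(a) = a + 2*a² (T(a) = (a² + a²) + a = 2*a² + a = a + 2*a²)
T(-40) - (16 - 1*16)*r(-3, -1) = -40*(1 + 2*(-40)) - (16 - 1*16)*(-8 - 9*(-3)) = -40*(1 - 80) - (16 - 16)*(-8 + 27) = -40*(-79) - 0*19 = 3160 - 1*0 = 3160 + 0 = 3160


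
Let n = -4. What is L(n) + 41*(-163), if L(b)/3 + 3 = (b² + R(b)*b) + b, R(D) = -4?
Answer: -6608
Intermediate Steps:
L(b) = -9 - 9*b + 3*b² (L(b) = -9 + 3*((b² - 4*b) + b) = -9 + 3*(b² - 3*b) = -9 + (-9*b + 3*b²) = -9 - 9*b + 3*b²)
L(n) + 41*(-163) = (-9 - 9*(-4) + 3*(-4)²) + 41*(-163) = (-9 + 36 + 3*16) - 6683 = (-9 + 36 + 48) - 6683 = 75 - 6683 = -6608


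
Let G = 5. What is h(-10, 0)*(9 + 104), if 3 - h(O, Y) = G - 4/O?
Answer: -1356/5 ≈ -271.20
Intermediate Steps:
h(O, Y) = -2 + 4/O (h(O, Y) = 3 - (5 - 4/O) = 3 + (-5 + 4/O) = -2 + 4/O)
h(-10, 0)*(9 + 104) = (-2 + 4/(-10))*(9 + 104) = (-2 + 4*(-⅒))*113 = (-2 - ⅖)*113 = -12/5*113 = -1356/5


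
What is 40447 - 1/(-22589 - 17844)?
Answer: 1635393552/40433 ≈ 40447.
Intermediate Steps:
40447 - 1/(-22589 - 17844) = 40447 - 1/(-40433) = 40447 - 1*(-1/40433) = 40447 + 1/40433 = 1635393552/40433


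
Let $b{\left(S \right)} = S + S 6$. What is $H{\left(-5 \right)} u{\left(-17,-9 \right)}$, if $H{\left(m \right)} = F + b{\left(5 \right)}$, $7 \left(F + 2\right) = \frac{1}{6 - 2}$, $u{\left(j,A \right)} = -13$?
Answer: $- \frac{12025}{28} \approx -429.46$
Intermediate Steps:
$F = - \frac{55}{28}$ ($F = -2 + \frac{1}{7 \left(6 - 2\right)} = -2 + \frac{1}{7 \cdot 4} = -2 + \frac{1}{7} \cdot \frac{1}{4} = -2 + \frac{1}{28} = - \frac{55}{28} \approx -1.9643$)
$b{\left(S \right)} = 7 S$ ($b{\left(S \right)} = S + 6 S = 7 S$)
$H{\left(m \right)} = \frac{925}{28}$ ($H{\left(m \right)} = - \frac{55}{28} + 7 \cdot 5 = - \frac{55}{28} + 35 = \frac{925}{28}$)
$H{\left(-5 \right)} u{\left(-17,-9 \right)} = \frac{925}{28} \left(-13\right) = - \frac{12025}{28}$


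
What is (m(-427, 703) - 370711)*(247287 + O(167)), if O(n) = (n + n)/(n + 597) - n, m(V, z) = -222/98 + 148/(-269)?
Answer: -230637096556725807/2517571 ≈ -9.1611e+10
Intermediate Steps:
m(V, z) = -37111/13181 (m(V, z) = -222*1/98 + 148*(-1/269) = -111/49 - 148/269 = -37111/13181)
O(n) = -n + 2*n/(597 + n) (O(n) = (2*n)/(597 + n) - n = 2*n/(597 + n) - n = -n + 2*n/(597 + n))
(m(-427, 703) - 370711)*(247287 + O(167)) = (-37111/13181 - 370711)*(247287 - 1*167*(595 + 167)/(597 + 167)) = -4886378802*(247287 - 1*167*762/764)/13181 = -4886378802*(247287 - 1*167*1/764*762)/13181 = -4886378802*(247287 - 63627/382)/13181 = -4886378802/13181*94400007/382 = -230637096556725807/2517571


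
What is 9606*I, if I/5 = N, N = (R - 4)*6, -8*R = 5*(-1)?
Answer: -1945215/2 ≈ -9.7261e+5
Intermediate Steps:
R = 5/8 (R = -5*(-1)/8 = -⅛*(-5) = 5/8 ≈ 0.62500)
N = -81/4 (N = (5/8 - 4)*6 = -27/8*6 = -81/4 ≈ -20.250)
I = -405/4 (I = 5*(-81/4) = -405/4 ≈ -101.25)
9606*I = 9606*(-405/4) = -1945215/2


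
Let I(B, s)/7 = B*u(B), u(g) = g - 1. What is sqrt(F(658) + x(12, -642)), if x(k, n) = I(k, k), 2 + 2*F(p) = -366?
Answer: 2*sqrt(185) ≈ 27.203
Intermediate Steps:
u(g) = -1 + g
F(p) = -184 (F(p) = -1 + (1/2)*(-366) = -1 - 183 = -184)
I(B, s) = 7*B*(-1 + B) (I(B, s) = 7*(B*(-1 + B)) = 7*B*(-1 + B))
x(k, n) = 7*k*(-1 + k)
sqrt(F(658) + x(12, -642)) = sqrt(-184 + 7*12*(-1 + 12)) = sqrt(-184 + 7*12*11) = sqrt(-184 + 924) = sqrt(740) = 2*sqrt(185)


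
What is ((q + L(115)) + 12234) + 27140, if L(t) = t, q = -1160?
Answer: 38329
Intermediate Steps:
((q + L(115)) + 12234) + 27140 = ((-1160 + 115) + 12234) + 27140 = (-1045 + 12234) + 27140 = 11189 + 27140 = 38329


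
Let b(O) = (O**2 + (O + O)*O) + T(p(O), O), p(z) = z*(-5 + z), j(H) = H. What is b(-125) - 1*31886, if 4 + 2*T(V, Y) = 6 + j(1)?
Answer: 29981/2 ≈ 14991.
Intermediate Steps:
T(V, Y) = 3/2 (T(V, Y) = -2 + (6 + 1)/2 = -2 + (1/2)*7 = -2 + 7/2 = 3/2)
b(O) = 3/2 + 3*O**2 (b(O) = (O**2 + (O + O)*O) + 3/2 = (O**2 + (2*O)*O) + 3/2 = (O**2 + 2*O**2) + 3/2 = 3*O**2 + 3/2 = 3/2 + 3*O**2)
b(-125) - 1*31886 = (3/2 + 3*(-125)**2) - 1*31886 = (3/2 + 3*15625) - 31886 = (3/2 + 46875) - 31886 = 93753/2 - 31886 = 29981/2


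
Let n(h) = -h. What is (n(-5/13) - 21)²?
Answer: 71824/169 ≈ 424.99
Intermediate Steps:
(n(-5/13) - 21)² = (-(-5)/13 - 21)² = (-1*(-5/13) - 21)² = (5/13 - 21)² = (-268/13)² = 71824/169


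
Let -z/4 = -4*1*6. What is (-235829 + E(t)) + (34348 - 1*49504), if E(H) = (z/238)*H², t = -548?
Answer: -15452623/119 ≈ -1.2985e+5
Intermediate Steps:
z = 96 (z = -4*(-4*1)*6 = -(-16)*6 = -4*(-24) = 96)
E(H) = 48*H²/119 (E(H) = (96/238)*H² = (96*(1/238))*H² = 48*H²/119)
(-235829 + E(t)) + (34348 - 1*49504) = (-235829 + (48/119)*(-548)²) + (34348 - 1*49504) = (-235829 + (48/119)*300304) + (34348 - 49504) = (-235829 + 14414592/119) - 15156 = -13649059/119 - 15156 = -15452623/119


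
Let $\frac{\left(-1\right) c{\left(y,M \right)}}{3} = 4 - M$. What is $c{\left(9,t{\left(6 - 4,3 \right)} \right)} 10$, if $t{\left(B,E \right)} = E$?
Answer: $-30$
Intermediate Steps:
$c{\left(y,M \right)} = -12 + 3 M$ ($c{\left(y,M \right)} = - 3 \left(4 - M\right) = -12 + 3 M$)
$c{\left(9,t{\left(6 - 4,3 \right)} \right)} 10 = \left(-12 + 3 \cdot 3\right) 10 = \left(-12 + 9\right) 10 = \left(-3\right) 10 = -30$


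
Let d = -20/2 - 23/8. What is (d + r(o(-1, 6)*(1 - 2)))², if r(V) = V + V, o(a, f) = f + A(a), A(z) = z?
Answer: 33489/64 ≈ 523.27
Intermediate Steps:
o(a, f) = a + f (o(a, f) = f + a = a + f)
r(V) = 2*V
d = -103/8 (d = -20*½ - 23*⅛ = -10 - 23/8 = -103/8 ≈ -12.875)
(d + r(o(-1, 6)*(1 - 2)))² = (-103/8 + 2*((-1 + 6)*(1 - 2)))² = (-103/8 + 2*(5*(-1)))² = (-103/8 + 2*(-5))² = (-103/8 - 10)² = (-183/8)² = 33489/64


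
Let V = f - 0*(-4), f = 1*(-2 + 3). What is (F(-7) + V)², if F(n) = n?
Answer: 36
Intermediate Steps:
f = 1 (f = 1*1 = 1)
V = 1 (V = 1 - 0*(-4) = 1 - 1*0 = 1 + 0 = 1)
(F(-7) + V)² = (-7 + 1)² = (-6)² = 36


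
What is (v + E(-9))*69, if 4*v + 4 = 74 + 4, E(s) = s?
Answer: 1311/2 ≈ 655.50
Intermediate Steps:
v = 37/2 (v = -1 + (74 + 4)/4 = -1 + (¼)*78 = -1 + 39/2 = 37/2 ≈ 18.500)
(v + E(-9))*69 = (37/2 - 9)*69 = (19/2)*69 = 1311/2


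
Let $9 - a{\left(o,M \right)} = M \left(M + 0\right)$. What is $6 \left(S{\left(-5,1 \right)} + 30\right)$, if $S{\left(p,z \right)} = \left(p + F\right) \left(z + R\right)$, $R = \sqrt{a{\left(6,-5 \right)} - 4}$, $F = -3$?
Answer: $132 - 96 i \sqrt{5} \approx 132.0 - 214.66 i$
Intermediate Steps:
$a{\left(o,M \right)} = 9 - M^{2}$ ($a{\left(o,M \right)} = 9 - M \left(M + 0\right) = 9 - M M = 9 - M^{2}$)
$R = 2 i \sqrt{5}$ ($R = \sqrt{\left(9 - \left(-5\right)^{2}\right) - 4} = \sqrt{\left(9 - 25\right) - 4} = \sqrt{-16 - 4} = \sqrt{-20} = 2 i \sqrt{5} \approx 4.4721 i$)
$S{\left(p,z \right)} = \left(-3 + p\right) \left(z + 2 i \sqrt{5}\right)$ ($S{\left(p,z \right)} = \left(p - 3\right) \left(z + 2 i \sqrt{5}\right) = \left(-3 + p\right) \left(z + 2 i \sqrt{5}\right)$)
$6 \left(S{\left(-5,1 \right)} + 30\right) = 6 \left(\left(\left(-3\right) 1 - 5 - 6 i \sqrt{5} + 2 i \left(-5\right) \sqrt{5}\right) + 30\right) = 6 \left(\left(-3 - 5 - 6 i \sqrt{5} - 10 i \sqrt{5}\right) + 30\right) = 6 \left(\left(-8 - 16 i \sqrt{5}\right) + 30\right) = 6 \left(22 - 16 i \sqrt{5}\right) = 132 - 96 i \sqrt{5}$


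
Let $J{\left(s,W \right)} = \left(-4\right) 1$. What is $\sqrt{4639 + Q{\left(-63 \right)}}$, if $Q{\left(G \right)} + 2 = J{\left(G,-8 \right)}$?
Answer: $\sqrt{4633} \approx 68.066$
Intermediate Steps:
$J{\left(s,W \right)} = -4$
$Q{\left(G \right)} = -6$ ($Q{\left(G \right)} = -2 - 4 = -6$)
$\sqrt{4639 + Q{\left(-63 \right)}} = \sqrt{4639 - 6} = \sqrt{4633}$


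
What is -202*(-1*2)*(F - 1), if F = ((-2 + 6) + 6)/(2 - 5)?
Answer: -5252/3 ≈ -1750.7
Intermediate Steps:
F = -10/3 (F = (4 + 6)/(-3) = -1/3*10 = -10/3 ≈ -3.3333)
-202*(-1*2)*(F - 1) = -202*(-1*2)*(-10/3 - 1) = -(-404)*(-13)/3 = -202*26/3 = -5252/3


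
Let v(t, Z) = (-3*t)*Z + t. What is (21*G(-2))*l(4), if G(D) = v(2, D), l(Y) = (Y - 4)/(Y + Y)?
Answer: 0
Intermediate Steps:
l(Y) = (-4 + Y)/(2*Y) (l(Y) = (-4 + Y)/((2*Y)) = (-4 + Y)*(1/(2*Y)) = (-4 + Y)/(2*Y))
v(t, Z) = t - 3*Z*t (v(t, Z) = -3*Z*t + t = t - 3*Z*t)
G(D) = 2 - 6*D (G(D) = 2*(1 - 3*D) = 2 - 6*D)
(21*G(-2))*l(4) = (21*(2 - 6*(-2)))*((1/2)*(-4 + 4)/4) = (21*(2 + 12))*((1/2)*(1/4)*0) = (21*14)*0 = 294*0 = 0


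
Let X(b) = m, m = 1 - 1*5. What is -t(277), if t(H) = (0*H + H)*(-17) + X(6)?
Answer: 4713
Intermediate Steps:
m = -4 (m = 1 - 5 = -4)
X(b) = -4
t(H) = -4 - 17*H (t(H) = (0*H + H)*(-17) - 4 = (0 + H)*(-17) - 4 = H*(-17) - 4 = -17*H - 4 = -4 - 17*H)
-t(277) = -(-4 - 17*277) = -(-4 - 4709) = -1*(-4713) = 4713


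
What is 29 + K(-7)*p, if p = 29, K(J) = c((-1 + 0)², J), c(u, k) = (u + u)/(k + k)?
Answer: 174/7 ≈ 24.857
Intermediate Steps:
c(u, k) = u/k (c(u, k) = (2*u)/((2*k)) = (2*u)*(1/(2*k)) = u/k)
K(J) = 1/J (K(J) = (-1 + 0)²/J = (-1)²/J = 1/J)
29 + K(-7)*p = 29 + 29/(-7) = 29 - ⅐*29 = 29 - 29/7 = 174/7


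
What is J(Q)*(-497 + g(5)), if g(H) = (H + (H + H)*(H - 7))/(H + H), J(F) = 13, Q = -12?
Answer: -12961/2 ≈ -6480.5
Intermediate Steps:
g(H) = (H + 2*H*(-7 + H))/(2*H) (g(H) = (H + (2*H)*(-7 + H))/((2*H)) = (H + 2*H*(-7 + H))*(1/(2*H)) = (H + 2*H*(-7 + H))/(2*H))
J(Q)*(-497 + g(5)) = 13*(-497 + (-13/2 + 5)) = 13*(-497 - 3/2) = 13*(-997/2) = -12961/2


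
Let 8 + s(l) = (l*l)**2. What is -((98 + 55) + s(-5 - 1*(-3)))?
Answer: -161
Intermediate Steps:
s(l) = -8 + l**4 (s(l) = -8 + (l*l)**2 = -8 + (l**2)**2 = -8 + l**4)
-((98 + 55) + s(-5 - 1*(-3))) = -((98 + 55) + (-8 + (-5 - 1*(-3))**4)) = -(153 + (-8 + (-5 + 3)**4)) = -(153 + (-8 + (-2)**4)) = -(153 + (-8 + 16)) = -(153 + 8) = -1*161 = -161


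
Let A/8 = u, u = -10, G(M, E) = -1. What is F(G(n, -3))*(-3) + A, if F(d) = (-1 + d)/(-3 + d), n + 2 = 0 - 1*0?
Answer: -163/2 ≈ -81.500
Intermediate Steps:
n = -2 (n = -2 + (0 - 1*0) = -2 + (0 + 0) = -2 + 0 = -2)
F(d) = (-1 + d)/(-3 + d)
A = -80 (A = 8*(-10) = -80)
F(G(n, -3))*(-3) + A = ((-1 - 1)/(-3 - 1))*(-3) - 80 = (-2/(-4))*(-3) - 80 = -¼*(-2)*(-3) - 80 = (½)*(-3) - 80 = -3/2 - 80 = -163/2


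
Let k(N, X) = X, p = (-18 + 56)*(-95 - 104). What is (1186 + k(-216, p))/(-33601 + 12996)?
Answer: 6376/20605 ≈ 0.30944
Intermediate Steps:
p = -7562 (p = 38*(-199) = -7562)
(1186 + k(-216, p))/(-33601 + 12996) = (1186 - 7562)/(-33601 + 12996) = -6376/(-20605) = -6376*(-1/20605) = 6376/20605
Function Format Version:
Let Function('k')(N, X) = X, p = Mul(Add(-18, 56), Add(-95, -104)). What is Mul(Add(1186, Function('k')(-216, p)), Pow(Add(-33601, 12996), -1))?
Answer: Rational(6376, 20605) ≈ 0.30944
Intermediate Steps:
p = -7562 (p = Mul(38, -199) = -7562)
Mul(Add(1186, Function('k')(-216, p)), Pow(Add(-33601, 12996), -1)) = Mul(Add(1186, -7562), Pow(Add(-33601, 12996), -1)) = Mul(-6376, Pow(-20605, -1)) = Mul(-6376, Rational(-1, 20605)) = Rational(6376, 20605)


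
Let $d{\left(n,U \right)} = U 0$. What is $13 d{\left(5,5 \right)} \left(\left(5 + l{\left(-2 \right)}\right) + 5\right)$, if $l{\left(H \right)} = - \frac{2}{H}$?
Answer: $0$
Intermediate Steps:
$d{\left(n,U \right)} = 0$
$13 d{\left(5,5 \right)} \left(\left(5 + l{\left(-2 \right)}\right) + 5\right) = 13 \cdot 0 \left(\left(5 - \frac{2}{-2}\right) + 5\right) = 0 \left(\left(5 - -1\right) + 5\right) = 0 \left(\left(5 + 1\right) + 5\right) = 0 \left(6 + 5\right) = 0 \cdot 11 = 0$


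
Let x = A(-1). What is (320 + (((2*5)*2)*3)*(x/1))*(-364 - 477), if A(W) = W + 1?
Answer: -269120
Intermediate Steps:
A(W) = 1 + W
x = 0 (x = 1 - 1 = 0)
(320 + (((2*5)*2)*3)*(x/1))*(-364 - 477) = (320 + (((2*5)*2)*3)*(0/1))*(-364 - 477) = (320 + ((10*2)*3)*(0*1))*(-841) = (320 + (20*3)*0)*(-841) = (320 + 60*0)*(-841) = (320 + 0)*(-841) = 320*(-841) = -269120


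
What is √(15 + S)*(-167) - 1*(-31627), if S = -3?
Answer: 31627 - 334*√3 ≈ 31049.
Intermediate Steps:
√(15 + S)*(-167) - 1*(-31627) = √(15 - 3)*(-167) - 1*(-31627) = √12*(-167) + 31627 = (2*√3)*(-167) + 31627 = -334*√3 + 31627 = 31627 - 334*√3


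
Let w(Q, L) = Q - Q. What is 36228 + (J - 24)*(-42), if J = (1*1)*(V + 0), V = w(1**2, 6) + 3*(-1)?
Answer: 37362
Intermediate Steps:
w(Q, L) = 0
V = -3 (V = 0 + 3*(-1) = 0 - 3 = -3)
J = -3 (J = (1*1)*(-3 + 0) = 1*(-3) = -3)
36228 + (J - 24)*(-42) = 36228 + (-3 - 24)*(-42) = 36228 - 27*(-42) = 36228 + 1134 = 37362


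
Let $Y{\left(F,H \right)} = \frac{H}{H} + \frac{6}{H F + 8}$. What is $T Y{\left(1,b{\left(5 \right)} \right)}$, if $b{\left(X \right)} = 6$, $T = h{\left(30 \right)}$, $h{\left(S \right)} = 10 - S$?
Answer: $- \frac{200}{7} \approx -28.571$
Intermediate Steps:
$T = -20$ ($T = 10 - 30 = -20$)
$Y{\left(F,H \right)} = 1 + \frac{6}{8 + F H}$ ($Y{\left(F,H \right)} = 1 + \frac{6}{F H + 8} = 1 + \frac{6}{8 + F H}$)
$T Y{\left(1,b{\left(5 \right)} \right)} = - 20 \frac{14 + 1 \cdot 6}{8 + 1 \cdot 6} = - 20 \frac{14 + 6}{8 + 6} = - 20 \cdot \frac{1}{14} \cdot 20 = \left(-20\right) \frac{10}{7} = - \frac{200}{7}$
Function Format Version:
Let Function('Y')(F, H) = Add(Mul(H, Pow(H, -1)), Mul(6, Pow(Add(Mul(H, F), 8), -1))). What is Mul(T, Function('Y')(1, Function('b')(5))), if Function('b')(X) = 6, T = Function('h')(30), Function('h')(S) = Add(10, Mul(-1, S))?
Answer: Rational(-200, 7) ≈ -28.571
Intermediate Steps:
T = -20 (T = Add(10, Mul(-1, 30)) = Add(10, -30) = -20)
Function('Y')(F, H) = Add(1, Mul(6, Pow(Add(8, Mul(F, H)), -1))) (Function('Y')(F, H) = Add(1, Mul(6, Pow(Add(Mul(F, H), 8), -1))) = Add(1, Mul(6, Pow(Add(8, Mul(F, H)), -1))))
Mul(T, Function('Y')(1, Function('b')(5))) = Mul(-20, Mul(Pow(Add(8, Mul(1, 6)), -1), Add(14, Mul(1, 6)))) = Mul(-20, Mul(Pow(Add(8, 6), -1), Add(14, 6))) = Mul(-20, Mul(Pow(14, -1), 20)) = Mul(-20, Mul(Rational(1, 14), 20)) = Mul(-20, Rational(10, 7)) = Rational(-200, 7)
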